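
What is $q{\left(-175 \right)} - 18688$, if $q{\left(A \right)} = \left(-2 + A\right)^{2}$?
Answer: $12641$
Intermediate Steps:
$q{\left(-175 \right)} - 18688 = \left(-2 - 175\right)^{2} - 18688 = \left(-177\right)^{2} - 18688 = 31329 - 18688 = 12641$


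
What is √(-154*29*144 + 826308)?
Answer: 6*√5089 ≈ 428.02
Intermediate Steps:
√(-154*29*144 + 826308) = √(-4466*144 + 826308) = √(-643104 + 826308) = √183204 = 6*√5089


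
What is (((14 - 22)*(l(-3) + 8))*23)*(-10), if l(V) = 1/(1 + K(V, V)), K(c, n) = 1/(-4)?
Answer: 51520/3 ≈ 17173.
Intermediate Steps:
K(c, n) = -¼
l(V) = 4/3 (l(V) = 1/(1 - ¼) = 1/(¾) = 4/3)
(((14 - 22)*(l(-3) + 8))*23)*(-10) = (((14 - 22)*(4/3 + 8))*23)*(-10) = (-8*28/3*23)*(-10) = -224/3*23*(-10) = -5152/3*(-10) = 51520/3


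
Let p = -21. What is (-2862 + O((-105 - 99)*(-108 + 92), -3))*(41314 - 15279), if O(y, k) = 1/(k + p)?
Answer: -1788318115/24 ≈ -7.4513e+7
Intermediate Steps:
O(y, k) = 1/(-21 + k) (O(y, k) = 1/(k - 21) = 1/(-21 + k))
(-2862 + O((-105 - 99)*(-108 + 92), -3))*(41314 - 15279) = (-2862 + 1/(-21 - 3))*(41314 - 15279) = (-2862 + 1/(-24))*26035 = (-2862 - 1/24)*26035 = -68689/24*26035 = -1788318115/24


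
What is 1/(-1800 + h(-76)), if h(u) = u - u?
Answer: -1/1800 ≈ -0.00055556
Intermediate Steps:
h(u) = 0
1/(-1800 + h(-76)) = 1/(-1800 + 0) = 1/(-1800) = -1/1800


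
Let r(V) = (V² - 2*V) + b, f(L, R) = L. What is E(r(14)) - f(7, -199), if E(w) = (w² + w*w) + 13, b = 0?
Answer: 56454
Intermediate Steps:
r(V) = V² - 2*V (r(V) = (V² - 2*V) + 0 = V² - 2*V)
E(w) = 13 + 2*w² (E(w) = (w² + w²) + 13 = 2*w² + 13 = 13 + 2*w²)
E(r(14)) - f(7, -199) = (13 + 2*(14*(-2 + 14))²) - 1*7 = (13 + 2*(14*12)²) - 7 = (13 + 2*168²) - 7 = (13 + 2*28224) - 7 = (13 + 56448) - 7 = 56461 - 7 = 56454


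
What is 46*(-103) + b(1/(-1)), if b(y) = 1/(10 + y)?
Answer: -42641/9 ≈ -4737.9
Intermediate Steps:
46*(-103) + b(1/(-1)) = 46*(-103) + 1/(10 + 1/(-1)) = -4738 + 1/(10 + 1*(-1)) = -4738 + 1/(10 - 1) = -4738 + 1/9 = -42641/9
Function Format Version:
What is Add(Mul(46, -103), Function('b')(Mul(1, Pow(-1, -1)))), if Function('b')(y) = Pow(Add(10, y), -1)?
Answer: Rational(-42641, 9) ≈ -4737.9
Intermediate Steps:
Add(Mul(46, -103), Function('b')(Mul(1, Pow(-1, -1)))) = Add(Mul(46, -103), Pow(Add(10, Mul(1, Pow(-1, -1))), -1)) = Add(-4738, Pow(Add(10, Mul(1, -1)), -1)) = Add(-4738, Pow(Add(10, -1), -1)) = Add(-4738, Pow(9, -1)) = Add(-4738, Rational(1, 9)) = Rational(-42641, 9)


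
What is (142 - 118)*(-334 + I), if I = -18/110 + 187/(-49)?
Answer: -21860544/2695 ≈ -8111.5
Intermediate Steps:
I = -10726/2695 (I = -18*1/110 + 187*(-1/49) = -9/55 - 187/49 = -10726/2695 ≈ -3.9800)
(142 - 118)*(-334 + I) = (142 - 118)*(-334 - 10726/2695) = 24*(-910856/2695) = -21860544/2695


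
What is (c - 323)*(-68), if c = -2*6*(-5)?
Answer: 17884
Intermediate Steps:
c = 60 (c = -12*(-5) = 60)
(c - 323)*(-68) = (60 - 323)*(-68) = -263*(-68) = 17884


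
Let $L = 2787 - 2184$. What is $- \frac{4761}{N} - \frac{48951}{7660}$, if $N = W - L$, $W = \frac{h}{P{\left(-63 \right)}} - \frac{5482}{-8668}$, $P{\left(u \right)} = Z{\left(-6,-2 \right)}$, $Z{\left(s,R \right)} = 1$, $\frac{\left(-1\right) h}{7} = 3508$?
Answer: $- \frac{69058417737}{11136247412} \approx -6.2012$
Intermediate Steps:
$h = -24556$ ($h = \left(-7\right) 3508 = -24556$)
$P{\left(u \right)} = 1$
$W = - \frac{106422963}{4334}$ ($W = - \frac{24556}{1} - \frac{5482}{-8668} = \left(-24556\right) 1 - - \frac{2741}{4334} = -24556 + \frac{2741}{4334} = - \frac{106422963}{4334} \approx -24555.0$)
$L = 603$
$N = - \frac{109036365}{4334}$ ($N = - \frac{106422963}{4334} - 603 = - \frac{109036365}{4334} \approx -25158.0$)
$- \frac{4761}{N} - \frac{48951}{7660} = - \frac{4761}{- \frac{109036365}{4334}} - \frac{48951}{7660} = \left(-4761\right) \left(- \frac{4334}{109036365}\right) - \frac{48951}{7660} = \frac{6878058}{36345455} - \frac{48951}{7660} = - \frac{69058417737}{11136247412}$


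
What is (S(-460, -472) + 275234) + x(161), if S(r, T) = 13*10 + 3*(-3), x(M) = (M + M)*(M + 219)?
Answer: 397715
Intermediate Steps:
x(M) = 2*M*(219 + M) (x(M) = (2*M)*(219 + M) = 2*M*(219 + M))
S(r, T) = 121 (S(r, T) = 130 - 9 = 121)
(S(-460, -472) + 275234) + x(161) = (121 + 275234) + 2*161*(219 + 161) = 275355 + 2*161*380 = 275355 + 122360 = 397715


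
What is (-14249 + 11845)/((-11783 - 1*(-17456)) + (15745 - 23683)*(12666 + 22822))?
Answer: 2404/281698071 ≈ 8.5340e-6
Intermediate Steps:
(-14249 + 11845)/((-11783 - 1*(-17456)) + (15745 - 23683)*(12666 + 22822)) = -2404/((-11783 + 17456) - 7938*35488) = -2404/(5673 - 281703744) = -2404/(-281698071) = -2404*(-1/281698071) = 2404/281698071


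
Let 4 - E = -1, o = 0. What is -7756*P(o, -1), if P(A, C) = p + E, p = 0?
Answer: -38780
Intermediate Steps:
E = 5 (E = 4 - 1*(-1) = 4 + 1 = 5)
P(A, C) = 5 (P(A, C) = 0 + 5 = 5)
-7756*P(o, -1) = -7756*5 = -38780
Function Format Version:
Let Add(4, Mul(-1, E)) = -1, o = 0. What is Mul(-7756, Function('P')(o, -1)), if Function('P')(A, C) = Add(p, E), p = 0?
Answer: -38780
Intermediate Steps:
E = 5 (E = Add(4, Mul(-1, -1)) = Add(4, 1) = 5)
Function('P')(A, C) = 5 (Function('P')(A, C) = Add(0, 5) = 5)
Mul(-7756, Function('P')(o, -1)) = Mul(-7756, 5) = -38780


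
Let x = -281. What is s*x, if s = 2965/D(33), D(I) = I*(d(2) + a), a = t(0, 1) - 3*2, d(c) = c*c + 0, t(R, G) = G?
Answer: 833165/33 ≈ 25247.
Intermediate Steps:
d(c) = c² (d(c) = c² + 0 = c²)
a = -5 (a = 1 - 3*2 = 1 - 6 = -5)
D(I) = -I (D(I) = I*(2² - 5) = I*(4 - 5) = I*(-1) = -I)
s = -2965/33 (s = 2965/((-1*33)) = 2965/(-33) = 2965*(-1/33) = -2965/33 ≈ -89.849)
s*x = -2965/33*(-281) = 833165/33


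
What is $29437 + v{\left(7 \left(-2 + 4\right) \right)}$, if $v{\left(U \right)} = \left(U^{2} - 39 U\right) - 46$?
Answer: $29041$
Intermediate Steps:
$v{\left(U \right)} = -46 + U^{2} - 39 U$
$29437 + v{\left(7 \left(-2 + 4\right) \right)} = 29437 - \left(46 - 49 \left(-2 + 4\right)^{2} + 39 \cdot 7 \left(-2 + 4\right)\right) = 29437 - \left(46 - 196 + 39 \cdot 7 \cdot 2\right) = 29437 - \left(592 - 196\right) = 29437 - 396 = 29041$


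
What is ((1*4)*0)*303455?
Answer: 0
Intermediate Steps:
((1*4)*0)*303455 = (4*0)*303455 = 0*303455 = 0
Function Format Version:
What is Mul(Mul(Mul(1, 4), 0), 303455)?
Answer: 0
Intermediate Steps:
Mul(Mul(Mul(1, 4), 0), 303455) = Mul(Mul(4, 0), 303455) = Mul(0, 303455) = 0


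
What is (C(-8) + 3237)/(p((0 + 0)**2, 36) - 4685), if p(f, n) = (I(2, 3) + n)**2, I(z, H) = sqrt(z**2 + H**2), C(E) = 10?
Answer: -685117/708124 - 29223*sqrt(13)/1416248 ≈ -1.0419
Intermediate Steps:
I(z, H) = sqrt(H**2 + z**2)
p(f, n) = (n + sqrt(13))**2 (p(f, n) = (sqrt(3**2 + 2**2) + n)**2 = (sqrt(9 + 4) + n)**2 = (sqrt(13) + n)**2 = (n + sqrt(13))**2)
(C(-8) + 3237)/(p((0 + 0)**2, 36) - 4685) = (10 + 3237)/((36 + sqrt(13))**2 - 4685) = 3247/(-4685 + (36 + sqrt(13))**2)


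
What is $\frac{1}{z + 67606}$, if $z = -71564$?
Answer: $- \frac{1}{3958} \approx -0.00025265$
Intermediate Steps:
$\frac{1}{z + 67606} = \frac{1}{-71564 + 67606} = \frac{1}{-3958} = - \frac{1}{3958}$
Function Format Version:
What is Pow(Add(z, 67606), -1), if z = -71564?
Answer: Rational(-1, 3958) ≈ -0.00025265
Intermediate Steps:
Pow(Add(z, 67606), -1) = Pow(Add(-71564, 67606), -1) = Pow(-3958, -1) = Rational(-1, 3958)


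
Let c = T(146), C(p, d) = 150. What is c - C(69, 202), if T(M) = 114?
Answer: -36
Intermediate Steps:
c = 114
c - C(69, 202) = 114 - 1*150 = 114 - 150 = -36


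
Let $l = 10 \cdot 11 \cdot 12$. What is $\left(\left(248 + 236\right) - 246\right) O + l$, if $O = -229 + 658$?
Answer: $103422$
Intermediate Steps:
$l = 1320$ ($l = 110 \cdot 12 = 1320$)
$O = 429$
$\left(\left(248 + 236\right) - 246\right) O + l = \left(\left(248 + 236\right) - 246\right) 429 + 1320 = \left(484 - 246\right) 429 + 1320 = 238 \cdot 429 + 1320 = 102102 + 1320 = 103422$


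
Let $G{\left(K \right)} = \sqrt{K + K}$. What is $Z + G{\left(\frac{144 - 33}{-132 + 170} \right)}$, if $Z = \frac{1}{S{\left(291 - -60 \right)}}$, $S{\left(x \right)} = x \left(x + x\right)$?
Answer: $\frac{1}{246402} + \frac{\sqrt{2109}}{19} \approx 2.417$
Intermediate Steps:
$G{\left(K \right)} = \sqrt{2} \sqrt{K}$ ($G{\left(K \right)} = \sqrt{2 K} = \sqrt{2} \sqrt{K}$)
$S{\left(x \right)} = 2 x^{2}$ ($S{\left(x \right)} = x 2 x = 2 x^{2}$)
$Z = \frac{1}{246402}$ ($Z = \frac{1}{2 \left(291 - -60\right)^{2}} = \frac{1}{2 \left(291 + 60\right)^{2}} = \frac{1}{2 \cdot 351^{2}} = \frac{1}{2 \cdot 123201} = \frac{1}{246402} \approx 4.0584 \cdot 10^{-6}$)
$Z + G{\left(\frac{144 - 33}{-132 + 170} \right)} = \frac{1}{246402} + \sqrt{2} \sqrt{\frac{144 - 33}{-132 + 170}} = \frac{1}{246402} + \sqrt{2} \sqrt{\frac{111}{38}} = \frac{1}{246402} + \sqrt{2} \frac{\sqrt{4218}}{38} = \frac{1}{246402} + \frac{\sqrt{2109}}{19}$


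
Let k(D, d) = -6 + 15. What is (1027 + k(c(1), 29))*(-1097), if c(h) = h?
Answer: -1136492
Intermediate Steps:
k(D, d) = 9
(1027 + k(c(1), 29))*(-1097) = (1027 + 9)*(-1097) = 1036*(-1097) = -1136492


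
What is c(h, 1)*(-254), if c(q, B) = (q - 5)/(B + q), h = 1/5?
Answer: 1016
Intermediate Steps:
h = 1/5 ≈ 0.20000
c(q, B) = (-5 + q)/(B + q)
c(h, 1)*(-254) = ((-5 + 1/5)/(1 + 1/5))*(-254) = (-24/5/(6/5))*(-254) = ((5/6)*(-24/5))*(-254) = -4*(-254) = 1016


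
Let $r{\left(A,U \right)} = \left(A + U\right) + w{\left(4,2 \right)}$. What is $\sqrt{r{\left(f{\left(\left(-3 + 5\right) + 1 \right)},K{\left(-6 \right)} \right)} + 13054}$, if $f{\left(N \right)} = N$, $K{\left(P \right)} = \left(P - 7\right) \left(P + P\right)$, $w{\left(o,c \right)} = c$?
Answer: $\sqrt{13215} \approx 114.96$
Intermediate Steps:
$K{\left(P \right)} = 2 P \left(-7 + P\right)$ ($K{\left(P \right)} = \left(-7 + P\right) 2 P = 2 P \left(-7 + P\right)$)
$r{\left(A,U \right)} = 2 + A + U$ ($r{\left(A,U \right)} = \left(A + U\right) + 2 = 2 + A + U$)
$\sqrt{r{\left(f{\left(\left(-3 + 5\right) + 1 \right)},K{\left(-6 \right)} \right)} + 13054} = \sqrt{\left(2 + \left(\left(-3 + 5\right) + 1\right) + 2 \left(-6\right) \left(-7 - 6\right)\right) + 13054} = \sqrt{\left(2 + \left(2 + 1\right) + 2 \left(-6\right) \left(-13\right)\right) + 13054} = \sqrt{\left(2 + 3 + 156\right) + 13054} = \sqrt{161 + 13054} = \sqrt{13215}$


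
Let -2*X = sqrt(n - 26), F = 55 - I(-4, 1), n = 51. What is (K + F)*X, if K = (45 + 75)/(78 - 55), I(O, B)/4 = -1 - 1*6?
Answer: -10145/46 ≈ -220.54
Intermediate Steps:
I(O, B) = -28 (I(O, B) = 4*(-1 - 1*6) = 4*(-1 - 6) = 4*(-7) = -28)
F = 83 (F = 55 - 1*(-28) = 55 + 28 = 83)
K = 120/23 ≈ 5.2174
X = -5/2 (X = -sqrt(51 - 26)/2 = -sqrt(25)/2 = -1/2*5 = -5/2 ≈ -2.5000)
(K + F)*X = (120/23 + 83)*(-5/2) = (2029/23)*(-5/2) = -10145/46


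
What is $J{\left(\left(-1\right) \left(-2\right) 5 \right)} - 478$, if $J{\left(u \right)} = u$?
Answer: $-468$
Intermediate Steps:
$J{\left(\left(-1\right) \left(-2\right) 5 \right)} - 478 = \left(-1\right) \left(-2\right) 5 - 478 = 2 \cdot 5 - 478 = 10 - 478 = -468$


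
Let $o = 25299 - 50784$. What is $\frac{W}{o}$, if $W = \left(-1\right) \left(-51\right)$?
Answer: $- \frac{17}{8495} \approx -0.0020012$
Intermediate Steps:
$o = -25485$
$W = 51$
$\frac{W}{o} = \frac{1}{-25485} \cdot 51 = \left(- \frac{1}{25485}\right) 51 = - \frac{17}{8495}$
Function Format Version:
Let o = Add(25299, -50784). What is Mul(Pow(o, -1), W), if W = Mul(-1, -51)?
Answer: Rational(-17, 8495) ≈ -0.0020012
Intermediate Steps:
o = -25485
W = 51
Mul(Pow(o, -1), W) = Mul(Pow(-25485, -1), 51) = Mul(Rational(-1, 25485), 51) = Rational(-17, 8495)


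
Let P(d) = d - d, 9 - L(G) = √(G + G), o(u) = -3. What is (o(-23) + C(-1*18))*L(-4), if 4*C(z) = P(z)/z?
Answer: -27 + 6*I*√2 ≈ -27.0 + 8.4853*I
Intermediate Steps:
L(G) = 9 - √2*√G (L(G) = 9 - √(G + G) = 9 - √(2*G) = 9 - √2*√G)
P(d) = 0
C(z) = 0 (C(z) = (0/z)/4 = (¼)*0 = 0)
(o(-23) + C(-1*18))*L(-4) = (-3 + 0)*(9 - √2*√(-4)) = -3*(9 - √2*2*I) = -3*(9 - 2*I*√2) = -27 + 6*I*√2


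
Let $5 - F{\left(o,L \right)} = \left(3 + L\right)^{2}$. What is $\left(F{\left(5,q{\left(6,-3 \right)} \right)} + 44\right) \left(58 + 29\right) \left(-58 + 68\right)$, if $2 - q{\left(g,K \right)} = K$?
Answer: $-13050$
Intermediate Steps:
$q{\left(g,K \right)} = 2 - K$
$F{\left(o,L \right)} = 5 - \left(3 + L\right)^{2}$
$\left(F{\left(5,q{\left(6,-3 \right)} \right)} + 44\right) \left(58 + 29\right) \left(-58 + 68\right) = \left(\left(5 - \left(3 + \left(2 - -3\right)\right)^{2}\right) + 44\right) \left(58 + 29\right) \left(-58 + 68\right) = \left(\left(5 - \left(3 + \left(2 + 3\right)\right)^{2}\right) + 44\right) 87 \cdot 10 = \left(\left(5 - \left(3 + 5\right)^{2}\right) + 44\right) 870 = \left(\left(5 - 8^{2}\right) + 44\right) 870 = \left(\left(5 - 64\right) + 44\right) 870 = \left(-59 + 44\right) 870 = \left(-15\right) 870 = -13050$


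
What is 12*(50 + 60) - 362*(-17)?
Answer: 7474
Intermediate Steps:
12*(50 + 60) - 362*(-17) = 12*110 - 1*(-6154) = 1320 + 6154 = 7474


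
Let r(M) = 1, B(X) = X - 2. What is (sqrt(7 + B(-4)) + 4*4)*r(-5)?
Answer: 17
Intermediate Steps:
B(X) = -2 + X
(sqrt(7 + B(-4)) + 4*4)*r(-5) = (sqrt(7 + (-2 - 4)) + 4*4)*1 = (sqrt(7 - 6) + 16)*1 = (sqrt(1) + 16)*1 = (1 + 16)*1 = 17*1 = 17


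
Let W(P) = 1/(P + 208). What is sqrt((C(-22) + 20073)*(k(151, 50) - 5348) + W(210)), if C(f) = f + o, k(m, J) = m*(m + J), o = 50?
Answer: sqrt(87813714481790)/418 ≈ 22418.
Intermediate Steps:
k(m, J) = m*(J + m)
C(f) = 50 + f (C(f) = f + 50 = 50 + f)
W(P) = 1/(208 + P)
sqrt((C(-22) + 20073)*(k(151, 50) - 5348) + W(210)) = sqrt(((50 - 22) + 20073)*(151*(50 + 151) - 5348) + 1/(208 + 210)) = sqrt((28 + 20073)*(151*201 - 5348) + 1/418) = sqrt(20101*(30351 - 5348) + 1/418) = sqrt(20101*25003 + 1/418) = sqrt(502585303 + 1/418) = sqrt(210080656655/418) = sqrt(87813714481790)/418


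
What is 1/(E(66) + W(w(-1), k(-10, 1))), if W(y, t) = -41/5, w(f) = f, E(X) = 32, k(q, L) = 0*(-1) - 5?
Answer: 5/119 ≈ 0.042017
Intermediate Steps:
k(q, L) = -5 (k(q, L) = 0 - 5 = -5)
W(y, t) = -41/5 (W(y, t) = -41*⅕ = -41/5)
1/(E(66) + W(w(-1), k(-10, 1))) = 1/(32 - 41/5) = 1/(119/5) = 5/119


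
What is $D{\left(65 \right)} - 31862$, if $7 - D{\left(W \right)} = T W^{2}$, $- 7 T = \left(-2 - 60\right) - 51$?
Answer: $- \frac{700410}{7} \approx -1.0006 \cdot 10^{5}$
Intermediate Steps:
$T = \frac{113}{7}$ ($T = - \frac{\left(-2 - 60\right) - 51}{7} = - \frac{-62 - 51}{7} = \left(- \frac{1}{7}\right) \left(-113\right) = \frac{113}{7} \approx 16.143$)
$D{\left(W \right)} = 7 - \frac{113 W^{2}}{7}$
$D{\left(65 \right)} - 31862 = \left(7 - \frac{113 \cdot 65^{2}}{7}\right) - 31862 = \left(7 - \frac{477425}{7}\right) - 31862 = - \frac{477376}{7} - 31862 = - \frac{700410}{7}$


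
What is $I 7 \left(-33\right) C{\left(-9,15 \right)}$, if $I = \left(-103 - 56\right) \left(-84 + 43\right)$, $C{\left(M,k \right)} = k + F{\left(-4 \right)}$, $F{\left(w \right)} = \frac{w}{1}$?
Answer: $-16564779$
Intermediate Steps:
$F{\left(w \right)} = w$ ($F{\left(w \right)} = w 1 = w$)
$C{\left(M,k \right)} = -4 + k$ ($C{\left(M,k \right)} = k - 4 = -4 + k$)
$I = 6519$ ($I = \left(-159\right) \left(-41\right) = 6519$)
$I 7 \left(-33\right) C{\left(-9,15 \right)} = 6519 \cdot 7 \left(-33\right) \left(-4 + 15\right) = 6519 \left(-231\right) 11 = \left(-1505889\right) 11 = -16564779$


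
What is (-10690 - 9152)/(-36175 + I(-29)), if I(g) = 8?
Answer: 19842/36167 ≈ 0.54862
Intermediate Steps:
(-10690 - 9152)/(-36175 + I(-29)) = (-10690 - 9152)/(-36175 + 8) = -19842/(-36167) = -19842*(-1/36167) = 19842/36167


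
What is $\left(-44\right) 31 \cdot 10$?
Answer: $-13640$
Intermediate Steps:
$\left(-44\right) 31 \cdot 10 = \left(-1364\right) 10 = -13640$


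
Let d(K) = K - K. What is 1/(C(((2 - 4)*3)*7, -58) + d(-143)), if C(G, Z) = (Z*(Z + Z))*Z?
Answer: -1/390224 ≈ -2.5626e-6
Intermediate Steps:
d(K) = 0
C(G, Z) = 2*Z**3 (C(G, Z) = (Z*(2*Z))*Z = (2*Z**2)*Z = 2*Z**3)
1/(C(((2 - 4)*3)*7, -58) + d(-143)) = 1/(2*(-58)**3 + 0) = 1/(2*(-195112) + 0) = 1/(-390224 + 0) = 1/(-390224) = -1/390224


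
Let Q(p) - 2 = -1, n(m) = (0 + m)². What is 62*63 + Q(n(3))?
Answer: 3907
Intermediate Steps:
n(m) = m²
Q(p) = 1 (Q(p) = 2 - 1 = 1)
62*63 + Q(n(3)) = 62*63 + 1 = 3906 + 1 = 3907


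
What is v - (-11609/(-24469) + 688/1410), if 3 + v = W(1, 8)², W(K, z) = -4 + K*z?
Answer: 207656704/17250645 ≈ 12.038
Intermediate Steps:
v = 13 (v = -3 + (-4 + 1*8)² = -3 + (-4 + 8)² = -3 + 4² = -3 + 16 = 13)
v - (-11609/(-24469) + 688/1410) = 13 - (-11609/(-24469) + 688/1410) = 13 - (-11609*(-1/24469) + 688*(1/1410)) = 13 - (11609/24469 + 344/705) = 13 - 1*16601681/17250645 = 13 - 16601681/17250645 = 207656704/17250645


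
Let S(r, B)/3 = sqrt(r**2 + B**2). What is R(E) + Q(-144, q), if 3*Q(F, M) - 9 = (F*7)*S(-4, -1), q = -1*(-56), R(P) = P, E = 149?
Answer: 152 - 1008*sqrt(17) ≈ -4004.1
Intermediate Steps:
S(r, B) = 3*sqrt(B**2 + r**2) (S(r, B) = 3*sqrt(r**2 + B**2) = 3*sqrt(B**2 + r**2))
q = 56
Q(F, M) = 3 + 7*F*sqrt(17) (Q(F, M) = 3 + ((F*7)*(3*sqrt((-1)**2 + (-4)**2)))/3 = 3 + ((7*F)*(3*sqrt(1 + 16)))/3 = 3 + ((7*F)*(3*sqrt(17)))/3 = 3 + (21*F*sqrt(17))/3 = 3 + 7*F*sqrt(17))
R(E) + Q(-144, q) = 149 + (3 + 7*(-144)*sqrt(17)) = 149 + (3 - 1008*sqrt(17)) = 152 - 1008*sqrt(17)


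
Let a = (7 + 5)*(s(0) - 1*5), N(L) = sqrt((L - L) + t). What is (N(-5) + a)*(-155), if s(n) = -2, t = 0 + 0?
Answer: 13020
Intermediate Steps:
t = 0
N(L) = 0 (N(L) = sqrt((L - L) + 0) = sqrt(0 + 0) = sqrt(0) = 0)
a = -84 (a = (7 + 5)*(-2 - 1*5) = 12*(-2 - 5) = 12*(-7) = -84)
(N(-5) + a)*(-155) = (0 - 84)*(-155) = -84*(-155) = 13020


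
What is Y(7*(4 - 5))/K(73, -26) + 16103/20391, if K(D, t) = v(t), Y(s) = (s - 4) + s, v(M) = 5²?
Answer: 35537/509775 ≈ 0.069711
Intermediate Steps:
v(M) = 25
Y(s) = -4 + 2*s (Y(s) = (-4 + s) + s = -4 + 2*s)
K(D, t) = 25
Y(7*(4 - 5))/K(73, -26) + 16103/20391 = (-4 + 2*(7*(4 - 5)))/25 + 16103/20391 = (-4 + 2*(7*(-1)))*(1/25) + 16103*(1/20391) = (-4 + 2*(-7))*(1/25) + 16103/20391 = (-4 - 14)*(1/25) + 16103/20391 = -18*1/25 + 16103/20391 = -18/25 + 16103/20391 = 35537/509775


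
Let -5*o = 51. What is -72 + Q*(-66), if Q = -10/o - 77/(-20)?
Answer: -66437/170 ≈ -390.81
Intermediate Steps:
o = -51/5 (o = -⅕*51 = -51/5 ≈ -10.200)
Q = 4927/1020 (Q = -10/(-51/5) - 77/(-20) = -10*(-5/51) - 77*(-1/20) = 50/51 + 77/20 = 4927/1020 ≈ 4.8304)
-72 + Q*(-66) = -72 + (4927/1020)*(-66) = -72 - 54197/170 = -66437/170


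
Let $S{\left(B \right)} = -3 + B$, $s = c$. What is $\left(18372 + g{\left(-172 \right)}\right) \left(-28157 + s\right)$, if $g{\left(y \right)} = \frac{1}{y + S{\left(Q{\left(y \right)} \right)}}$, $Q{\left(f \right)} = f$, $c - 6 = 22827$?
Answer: $- \frac{33940941892}{347} \approx -9.7812 \cdot 10^{7}$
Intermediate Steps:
$c = 22833$ ($c = 6 + 22827 = 22833$)
$s = 22833$
$g{\left(y \right)} = \frac{1}{-3 + 2 y}$ ($g{\left(y \right)} = \frac{1}{y + \left(-3 + y\right)} = \frac{1}{-3 + 2 y}$)
$\left(18372 + g{\left(-172 \right)}\right) \left(-28157 + s\right) = \left(18372 + \frac{1}{-3 + 2 \left(-172\right)}\right) \left(-28157 + 22833\right) = \left(18372 + \frac{1}{-3 - 344}\right) \left(-5324\right) = \left(18372 + \frac{1}{-347}\right) \left(-5324\right) = \left(18372 - \frac{1}{347}\right) \left(-5324\right) = \frac{6375083}{347} \left(-5324\right) = - \frac{33940941892}{347}$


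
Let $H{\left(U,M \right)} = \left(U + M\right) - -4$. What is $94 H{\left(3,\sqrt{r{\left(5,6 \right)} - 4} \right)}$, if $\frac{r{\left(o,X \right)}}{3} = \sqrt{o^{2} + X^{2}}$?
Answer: $658 + 94 \sqrt{-4 + 3 \sqrt{61}} \approx 1072.4$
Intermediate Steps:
$r{\left(o,X \right)} = 3 \sqrt{X^{2} + o^{2}}$ ($r{\left(o,X \right)} = 3 \sqrt{o^{2} + X^{2}} = 3 \sqrt{X^{2} + o^{2}}$)
$H{\left(U,M \right)} = 4 + M + U$ ($H{\left(U,M \right)} = \left(M + U\right) + 4 = 4 + M + U$)
$94 H{\left(3,\sqrt{r{\left(5,6 \right)} - 4} \right)} = 94 \left(4 + \sqrt{3 \sqrt{6^{2} + 5^{2}} - 4} + 3\right) = 94 \left(4 + \sqrt{3 \sqrt{36 + 25} - 4} + 3\right) = 94 \left(4 + \sqrt{3 \sqrt{61} - 4} + 3\right) = 94 \left(4 + \sqrt{-4 + 3 \sqrt{61}} + 3\right) = 94 \left(7 + \sqrt{-4 + 3 \sqrt{61}}\right) = 658 + 94 \sqrt{-4 + 3 \sqrt{61}}$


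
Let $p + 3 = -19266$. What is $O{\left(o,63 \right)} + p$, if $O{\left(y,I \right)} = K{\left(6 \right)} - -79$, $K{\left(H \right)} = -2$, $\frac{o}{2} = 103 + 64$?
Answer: $-19192$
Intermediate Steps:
$p = -19269$ ($p = -3 - 19266 = -19269$)
$o = 334$ ($o = 2 \left(103 + 64\right) = 2 \cdot 167 = 334$)
$O{\left(y,I \right)} = 77$ ($O{\left(y,I \right)} = -2 - -79 = -2 + 79 = 77$)
$O{\left(o,63 \right)} + p = 77 - 19269 = -19192$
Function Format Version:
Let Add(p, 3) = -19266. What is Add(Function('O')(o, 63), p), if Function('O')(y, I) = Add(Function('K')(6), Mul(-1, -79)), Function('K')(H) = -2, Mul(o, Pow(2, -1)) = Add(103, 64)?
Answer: -19192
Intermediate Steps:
p = -19269 (p = Add(-3, -19266) = -19269)
o = 334 (o = Mul(2, Add(103, 64)) = Mul(2, 167) = 334)
Function('O')(y, I) = 77 (Function('O')(y, I) = Add(-2, Mul(-1, -79)) = Add(-2, 79) = 77)
Add(Function('O')(o, 63), p) = Add(77, -19269) = -19192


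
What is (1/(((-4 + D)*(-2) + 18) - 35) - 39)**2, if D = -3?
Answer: 13924/9 ≈ 1547.1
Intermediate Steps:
(1/(((-4 + D)*(-2) + 18) - 35) - 39)**2 = (1/(((-4 - 3)*(-2) + 18) - 35) - 39)**2 = (1/((-7*(-2) + 18) - 35) - 39)**2 = (1/((14 + 18) - 35) - 39)**2 = (1/(32 - 35) - 39)**2 = (1/(-3) - 39)**2 = (-1/3 - 39)**2 = (-118/3)**2 = 13924/9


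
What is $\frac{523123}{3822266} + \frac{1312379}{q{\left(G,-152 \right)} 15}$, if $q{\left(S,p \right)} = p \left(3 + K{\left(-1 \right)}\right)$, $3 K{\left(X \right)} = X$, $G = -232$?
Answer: $- \frac{2506540521487}{11619688640} \approx -215.71$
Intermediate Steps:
$K{\left(X \right)} = \frac{X}{3}$
$q{\left(S,p \right)} = \frac{8 p}{3}$ ($q{\left(S,p \right)} = p \left(3 + \frac{1}{3} \left(-1\right)\right) = p \left(3 - \frac{1}{3}\right) = p \frac{8}{3} = \frac{8 p}{3}$)
$\frac{523123}{3822266} + \frac{1312379}{q{\left(G,-152 \right)} 15} = \frac{523123}{3822266} + \frac{1312379}{\frac{8}{3} \left(-152\right) 15} = 523123 \cdot \frac{1}{3822266} + \frac{1312379}{\left(- \frac{1216}{3}\right) 15} = \frac{523123}{3822266} + \frac{1312379}{-6080} = \frac{523123}{3822266} + 1312379 \left(- \frac{1}{6080}\right) = \frac{523123}{3822266} - \frac{1312379}{6080} = - \frac{2506540521487}{11619688640}$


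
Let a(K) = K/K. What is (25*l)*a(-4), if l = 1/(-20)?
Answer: -5/4 ≈ -1.2500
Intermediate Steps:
l = -1/20 ≈ -0.050000
a(K) = 1
(25*l)*a(-4) = (25*(-1/20))*1 = -5/4*1 = -5/4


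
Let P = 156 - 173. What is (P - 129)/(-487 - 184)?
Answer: 146/671 ≈ 0.21759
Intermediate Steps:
P = -17
(P - 129)/(-487 - 184) = (-17 - 129)/(-487 - 184) = -146/(-671) = -146*(-1/671) = 146/671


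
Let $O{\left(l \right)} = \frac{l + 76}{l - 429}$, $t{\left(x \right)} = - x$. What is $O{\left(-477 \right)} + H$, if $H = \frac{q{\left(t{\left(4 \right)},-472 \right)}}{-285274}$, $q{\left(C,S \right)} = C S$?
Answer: $\frac{56342173}{129229122} \approx 0.43599$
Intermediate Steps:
$O{\left(l \right)} = \frac{76 + l}{-429 + l}$
$H = - \frac{944}{142637}$ ($H = \frac{\left(-1\right) 4 \left(-472\right)}{-285274} = \left(-4\right) \left(-472\right) \left(- \frac{1}{285274}\right) = 1888 \left(- \frac{1}{285274}\right) = - \frac{944}{142637} \approx -0.0066182$)
$O{\left(-477 \right)} + H = \frac{76 - 477}{-429 - 477} - \frac{944}{142637} = \frac{1}{-906} \left(-401\right) - \frac{944}{142637} = \left(- \frac{1}{906}\right) \left(-401\right) - \frac{944}{142637} = \frac{401}{906} - \frac{944}{142637} = \frac{56342173}{129229122}$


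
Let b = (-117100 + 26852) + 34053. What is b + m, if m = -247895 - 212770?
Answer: -516860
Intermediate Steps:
b = -56195 (b = -90248 + 34053 = -56195)
m = -460665
b + m = -56195 - 460665 = -516860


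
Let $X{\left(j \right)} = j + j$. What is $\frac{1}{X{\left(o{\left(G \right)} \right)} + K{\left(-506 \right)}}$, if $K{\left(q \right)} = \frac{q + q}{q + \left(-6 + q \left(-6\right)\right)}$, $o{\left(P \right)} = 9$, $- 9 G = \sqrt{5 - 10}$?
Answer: $\frac{631}{11105} \approx 0.056821$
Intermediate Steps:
$G = - \frac{i \sqrt{5}}{9}$ ($G = - \frac{\sqrt{5 - 10}}{9} = - \frac{\sqrt{-5}}{9} = - \frac{i \sqrt{5}}{9} \approx - 0.24845 i$)
$X{\left(j \right)} = 2 j$
$K{\left(q \right)} = \frac{2 q}{-6 - 5 q}$ ($K{\left(q \right)} = \frac{2 q}{q - \left(6 + 6 q\right)} = \frac{2 q}{-6 - 5 q}$)
$\frac{1}{X{\left(o{\left(G \right)} \right)} + K{\left(-506 \right)}} = \frac{1}{2 \cdot 9 - - \frac{1012}{6 + 5 \left(-506\right)}} = \frac{1}{18 - - \frac{1012}{6 - 2530}} = \frac{1}{18 - - \frac{1012}{-2524}} = \frac{1}{18 - \left(-1012\right) \left(- \frac{1}{2524}\right)} = \frac{1}{18 - \frac{253}{631}} = \frac{1}{\frac{11105}{631}} = \frac{631}{11105}$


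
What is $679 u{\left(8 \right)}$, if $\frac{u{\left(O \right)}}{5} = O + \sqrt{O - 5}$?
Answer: $27160 + 3395 \sqrt{3} \approx 33040.0$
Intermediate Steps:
$u{\left(O \right)} = 5 O + 5 \sqrt{-5 + O}$ ($u{\left(O \right)} = 5 \left(O + \sqrt{O - 5}\right) = 5 \left(O + \sqrt{-5 + O}\right) = 5 O + 5 \sqrt{-5 + O}$)
$679 u{\left(8 \right)} = 679 \left(5 \cdot 8 + 5 \sqrt{-5 + 8}\right) = 679 \left(40 + 5 \sqrt{3}\right) = 27160 + 3395 \sqrt{3}$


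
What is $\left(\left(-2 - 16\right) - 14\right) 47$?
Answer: $-1504$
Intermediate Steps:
$\left(\left(-2 - 16\right) - 14\right) 47 = \left(-18 - 14\right) 47 = \left(-32\right) 47 = -1504$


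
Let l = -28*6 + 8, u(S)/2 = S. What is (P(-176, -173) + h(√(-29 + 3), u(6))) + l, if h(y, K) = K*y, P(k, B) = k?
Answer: -336 + 12*I*√26 ≈ -336.0 + 61.188*I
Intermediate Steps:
u(S) = 2*S
l = -160 (l = -168 + 8 = -160)
(P(-176, -173) + h(√(-29 + 3), u(6))) + l = (-176 + (2*6)*√(-29 + 3)) - 160 = (-176 + 12*√(-26)) - 160 = (-176 + 12*(I*√26)) - 160 = (-176 + 12*I*√26) - 160 = -336 + 12*I*√26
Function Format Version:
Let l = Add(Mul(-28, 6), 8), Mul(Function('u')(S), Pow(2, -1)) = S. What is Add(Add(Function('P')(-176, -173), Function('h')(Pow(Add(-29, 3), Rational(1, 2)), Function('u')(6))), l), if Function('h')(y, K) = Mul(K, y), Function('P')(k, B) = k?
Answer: Add(-336, Mul(12, I, Pow(26, Rational(1, 2)))) ≈ Add(-336.00, Mul(61.188, I))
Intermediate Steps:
Function('u')(S) = Mul(2, S)
l = -160 (l = Add(-168, 8) = -160)
Add(Add(Function('P')(-176, -173), Function('h')(Pow(Add(-29, 3), Rational(1, 2)), Function('u')(6))), l) = Add(Add(-176, Mul(Mul(2, 6), Pow(Add(-29, 3), Rational(1, 2)))), -160) = Add(Add(-176, Mul(12, Pow(-26, Rational(1, 2)))), -160) = Add(Add(-176, Mul(12, Mul(I, Pow(26, Rational(1, 2))))), -160) = Add(Add(-176, Mul(12, I, Pow(26, Rational(1, 2)))), -160) = Add(-336, Mul(12, I, Pow(26, Rational(1, 2))))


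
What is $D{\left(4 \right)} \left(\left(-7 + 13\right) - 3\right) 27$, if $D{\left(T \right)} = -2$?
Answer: $-162$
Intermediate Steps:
$D{\left(4 \right)} \left(\left(-7 + 13\right) - 3\right) 27 = - 2 \left(\left(-7 + 13\right) - 3\right) 27 = - 2 \left(6 - 3\right) 27 = \left(-2\right) 3 \cdot 27 = \left(-6\right) 27 = -162$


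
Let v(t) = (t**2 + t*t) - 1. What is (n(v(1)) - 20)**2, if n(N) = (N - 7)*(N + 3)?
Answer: 1936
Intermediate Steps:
v(t) = -1 + 2*t**2 (v(t) = (t**2 + t**2) - 1 = 2*t**2 - 1 = -1 + 2*t**2)
n(N) = (-7 + N)*(3 + N)
(n(v(1)) - 20)**2 = ((-21 + (-1 + 2*1**2)**2 - 4*(-1 + 2*1**2)) - 20)**2 = ((-21 + (-1 + 2*1)**2 - 4*(-1 + 2*1)) - 20)**2 = ((-21 + (-1 + 2)**2 - 4*(-1 + 2)) - 20)**2 = ((-21 + 1**2 - 4*1) - 20)**2 = ((-21 + 1 - 4) - 20)**2 = (-24 - 20)**2 = (-44)**2 = 1936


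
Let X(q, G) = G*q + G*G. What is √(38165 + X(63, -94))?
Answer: √41079 ≈ 202.68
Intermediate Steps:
X(q, G) = G² + G*q (X(q, G) = G*q + G² = G² + G*q)
√(38165 + X(63, -94)) = √(38165 - 94*(-94 + 63)) = √(38165 - 94*(-31)) = √(38165 + 2914) = √41079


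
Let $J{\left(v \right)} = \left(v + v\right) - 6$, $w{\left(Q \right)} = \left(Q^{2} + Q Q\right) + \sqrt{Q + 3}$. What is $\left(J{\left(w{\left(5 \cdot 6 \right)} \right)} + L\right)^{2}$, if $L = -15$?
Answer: $12809373 + 14316 \sqrt{33} \approx 1.2892 \cdot 10^{7}$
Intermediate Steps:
$w{\left(Q \right)} = \sqrt{3 + Q} + 2 Q^{2}$ ($w{\left(Q \right)} = \left(Q^{2} + Q^{2}\right) + \sqrt{3 + Q} = 2 Q^{2} + \sqrt{3 + Q} = \sqrt{3 + Q} + 2 Q^{2}$)
$J{\left(v \right)} = -6 + 2 v$ ($J{\left(v \right)} = 2 v - 6 = -6 + 2 v$)
$\left(J{\left(w{\left(5 \cdot 6 \right)} \right)} + L\right)^{2} = \left(\left(-6 + 2 \left(\sqrt{3 + 5 \cdot 6} + 2 \left(5 \cdot 6\right)^{2}\right)\right) - 15\right)^{2} = \left(\left(-6 + 2 \left(\sqrt{3 + 30} + 2 \cdot 30^{2}\right)\right) - 15\right)^{2} = \left(\left(-6 + 2 \left(\sqrt{33} + 2 \cdot 900\right)\right) - 15\right)^{2} = \left(\left(-6 + 2 \left(\sqrt{33} + 1800\right)\right) - 15\right)^{2} = \left(\left(-6 + 2 \left(1800 + \sqrt{33}\right)\right) - 15\right)^{2} = \left(\left(-6 + \left(3600 + 2 \sqrt{33}\right)\right) - 15\right)^{2} = \left(\left(3594 + 2 \sqrt{33}\right) - 15\right)^{2} = \left(3579 + 2 \sqrt{33}\right)^{2}$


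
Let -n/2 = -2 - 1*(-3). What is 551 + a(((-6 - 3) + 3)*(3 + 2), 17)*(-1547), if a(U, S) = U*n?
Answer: -92269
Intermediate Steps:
n = -2 (n = -2*(-2 - 1*(-3)) = -2*(-2 + 3) = -2*1 = -2)
a(U, S) = -2*U (a(U, S) = U*(-2) = -2*U)
551 + a(((-6 - 3) + 3)*(3 + 2), 17)*(-1547) = 551 - 2*((-6 - 3) + 3)*(3 + 2)*(-1547) = 551 - 2*(-9 + 3)*5*(-1547) = 551 - (-12)*5*(-1547) = 551 - 2*(-30)*(-1547) = 551 + 60*(-1547) = 551 - 92820 = -92269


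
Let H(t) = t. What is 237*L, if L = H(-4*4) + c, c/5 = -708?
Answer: -842772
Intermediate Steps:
c = -3540 (c = 5*(-708) = -3540)
L = -3556 (L = -4*4 - 3540 = -16 - 3540 = -3556)
237*L = 237*(-3556) = -842772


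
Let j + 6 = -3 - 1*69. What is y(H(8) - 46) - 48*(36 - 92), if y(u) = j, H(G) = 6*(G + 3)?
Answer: 2610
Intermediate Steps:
H(G) = 18 + 6*G (H(G) = 6*(3 + G) = 18 + 6*G)
j = -78 (j = -6 + (-3 - 1*69) = -6 + (-3 - 69) = -6 - 72 = -78)
y(u) = -78
y(H(8) - 46) - 48*(36 - 92) = -78 - 48*(36 - 92) = -78 - 48*(-56) = -78 - 1*(-2688) = -78 + 2688 = 2610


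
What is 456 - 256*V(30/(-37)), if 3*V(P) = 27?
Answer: -1848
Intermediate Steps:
V(P) = 9 (V(P) = (⅓)*27 = 9)
456 - 256*V(30/(-37)) = 456 - 256*9 = 456 - 2304 = -1848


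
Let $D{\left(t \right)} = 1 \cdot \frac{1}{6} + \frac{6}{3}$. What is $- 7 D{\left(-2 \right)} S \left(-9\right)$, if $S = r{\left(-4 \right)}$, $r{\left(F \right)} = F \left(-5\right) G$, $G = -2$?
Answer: $-5460$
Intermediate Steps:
$r{\left(F \right)} = 10 F$ ($r{\left(F \right)} = F \left(-5\right) \left(-2\right) = - 5 F \left(-2\right) = 10 F$)
$D{\left(t \right)} = \frac{13}{6}$ ($D{\left(t \right)} = 1 \cdot \frac{1}{6} + 6 \cdot \frac{1}{3} = \frac{1}{6} + 2 = \frac{13}{6}$)
$S = -40$ ($S = 10 \left(-4\right) = -40$)
$- 7 D{\left(-2 \right)} S \left(-9\right) = \left(-7\right) \frac{13}{6} \left(-40\right) \left(-9\right) = \left(- \frac{91}{6}\right) \left(-40\right) \left(-9\right) = \frac{1820}{3} \left(-9\right) = -5460$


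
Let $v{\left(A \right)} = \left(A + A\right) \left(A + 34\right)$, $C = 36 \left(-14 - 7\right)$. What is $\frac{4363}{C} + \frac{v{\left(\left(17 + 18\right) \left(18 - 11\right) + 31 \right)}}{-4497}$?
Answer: $- \frac{49662377}{1133244} \approx -43.823$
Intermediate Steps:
$C = -756$ ($C = 36 \left(-21\right) = -756$)
$v{\left(A \right)} = 2 A \left(34 + A\right)$
$\frac{4363}{C} + \frac{v{\left(\left(17 + 18\right) \left(18 - 11\right) + 31 \right)}}{-4497} = \frac{4363}{-756} + \frac{2 \left(\left(17 + 18\right) \left(18 - 11\right) + 31\right) \left(34 + \left(\left(17 + 18\right) \left(18 - 11\right) + 31\right)\right)}{-4497} = 4363 \left(- \frac{1}{756}\right) + 2 \left(35 \cdot 7 + 31\right) \left(34 + \left(35 \cdot 7 + 31\right)\right) \left(- \frac{1}{4497}\right) = - \frac{4363}{756} + 2 \left(245 + 31\right) \left(34 + \left(245 + 31\right)\right) \left(- \frac{1}{4497}\right) = - \frac{4363}{756} + 2 \cdot 276 \left(34 + 276\right) \left(- \frac{1}{4497}\right) = - \frac{4363}{756} + 2 \cdot 276 \cdot 310 \left(- \frac{1}{4497}\right) = - \frac{4363}{756} + 171120 \left(- \frac{1}{4497}\right) = - \frac{4363}{756} - \frac{57040}{1499} = - \frac{49662377}{1133244}$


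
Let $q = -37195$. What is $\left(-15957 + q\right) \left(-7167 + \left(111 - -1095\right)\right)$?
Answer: $316839072$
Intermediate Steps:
$\left(-15957 + q\right) \left(-7167 + \left(111 - -1095\right)\right) = \left(-15957 - 37195\right) \left(-7167 + \left(111 - -1095\right)\right) = - 53152 \left(-7167 + \left(111 + 1095\right)\right) = - 53152 \left(-7167 + 1206\right) = \left(-53152\right) \left(-5961\right) = 316839072$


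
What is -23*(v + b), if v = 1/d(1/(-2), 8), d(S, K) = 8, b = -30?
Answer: 5497/8 ≈ 687.13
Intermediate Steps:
v = ⅛ (v = 1/8 = ⅛ ≈ 0.12500)
-23*(v + b) = -23*(⅛ - 30) = -23*(-239/8) = 5497/8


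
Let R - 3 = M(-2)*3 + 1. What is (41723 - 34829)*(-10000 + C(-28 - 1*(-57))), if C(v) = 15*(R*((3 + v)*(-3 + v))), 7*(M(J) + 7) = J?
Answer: -11237220000/7 ≈ -1.6053e+9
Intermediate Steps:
M(J) = -7 + J/7
R = -125/7 (R = 3 + ((-7 + (⅐)*(-2))*3 + 1) = 3 + ((-7 - 2/7)*3 + 1) = 3 + (-51/7*3 + 1) = 3 + (-153/7 + 1) = 3 - 146/7 = -125/7 ≈ -17.857)
C(v) = -1875*(-3 + v)*(3 + v)/7 (C(v) = 15*(-125*(3 + v)*(-3 + v)/7) = 15*(-125*(-3 + v)*(3 + v)/7) = -1875*(-3 + v)*(3 + v)/7)
(41723 - 34829)*(-10000 + C(-28 - 1*(-57))) = (41723 - 34829)*(-10000 + (16875/7 - 1875*(-28 - 1*(-57))²/7)) = 6894*(-10000 + (16875/7 - 1875*(-28 + 57)²/7)) = 6894*(-10000 + (16875/7 - 1875/7*29²)) = 6894*(-10000 + (16875/7 - 1875/7*841)) = 6894*(-10000 + (16875/7 - 1576875/7)) = 6894*(-10000 - 1560000/7) = 6894*(-1630000/7) = -11237220000/7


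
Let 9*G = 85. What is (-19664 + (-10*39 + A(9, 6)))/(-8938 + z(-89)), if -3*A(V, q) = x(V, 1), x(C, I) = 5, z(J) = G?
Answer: 180501/80357 ≈ 2.2462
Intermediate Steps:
G = 85/9 (G = (⅑)*85 = 85/9 ≈ 9.4444)
z(J) = 85/9
A(V, q) = -5/3 (A(V, q) = -⅓*5 = -5/3)
(-19664 + (-10*39 + A(9, 6)))/(-8938 + z(-89)) = (-19664 + (-10*39 - 5/3))/(-8938 + 85/9) = (-19664 + (-390 - 5/3))/(-80357/9) = (-19664 - 1175/3)*(-9/80357) = -60167/3*(-9/80357) = 180501/80357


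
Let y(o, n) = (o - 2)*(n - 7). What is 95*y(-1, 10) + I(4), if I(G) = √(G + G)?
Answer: -855 + 2*√2 ≈ -852.17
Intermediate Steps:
I(G) = √2*√G (I(G) = √(2*G) = √2*√G)
y(o, n) = (-7 + n)*(-2 + o) (y(o, n) = (-2 + o)*(-7 + n) = (-7 + n)*(-2 + o))
95*y(-1, 10) + I(4) = 95*(14 - 7*(-1) - 2*10 + 10*(-1)) + √2*√4 = 95*(14 + 7 - 20 - 10) + √2*2 = 95*(-9) + 2*√2 = -855 + 2*√2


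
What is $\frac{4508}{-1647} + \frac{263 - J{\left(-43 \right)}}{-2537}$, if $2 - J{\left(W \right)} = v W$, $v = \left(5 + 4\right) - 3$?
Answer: $- \frac{11441737}{4178439} \approx -2.7383$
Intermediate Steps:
$v = 6$ ($v = 9 - 3 = 6$)
$J{\left(W \right)} = 2 - 6 W$
$\frac{4508}{-1647} + \frac{263 - J{\left(-43 \right)}}{-2537} = \frac{4508}{-1647} + \frac{263 - \left(2 - -258\right)}{-2537} = 4508 \left(- \frac{1}{1647}\right) + \left(263 - \left(2 + 258\right)\right) \left(- \frac{1}{2537}\right) = - \frac{4508}{1647} + \left(263 - 260\right) \left(- \frac{1}{2537}\right) = - \frac{4508}{1647} + 3 \left(- \frac{1}{2537}\right) = - \frac{4508}{1647} - \frac{3}{2537} = - \frac{11441737}{4178439}$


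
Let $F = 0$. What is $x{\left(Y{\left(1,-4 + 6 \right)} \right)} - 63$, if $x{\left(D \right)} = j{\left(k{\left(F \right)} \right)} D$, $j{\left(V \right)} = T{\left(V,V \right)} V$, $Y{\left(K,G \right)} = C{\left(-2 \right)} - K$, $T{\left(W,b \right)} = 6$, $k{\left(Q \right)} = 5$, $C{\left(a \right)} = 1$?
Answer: $-63$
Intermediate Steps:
$Y{\left(K,G \right)} = 1 - K$
$j{\left(V \right)} = 6 V$
$x{\left(D \right)} = 30 D$ ($x{\left(D \right)} = 6 \cdot 5 D = 30 D$)
$x{\left(Y{\left(1,-4 + 6 \right)} \right)} - 63 = 30 \left(1 - 1\right) - 63 = 30 \cdot 0 - 63 = 0 - 63 = -63$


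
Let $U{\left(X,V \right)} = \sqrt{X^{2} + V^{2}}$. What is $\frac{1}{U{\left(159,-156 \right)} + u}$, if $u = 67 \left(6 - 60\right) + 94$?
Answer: $- \frac{3524}{12368959} - \frac{3 \sqrt{5513}}{12368959} \approx -0.00030292$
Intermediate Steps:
$U{\left(X,V \right)} = \sqrt{V^{2} + X^{2}}$
$u = -3524$ ($u = 67 \left(6 - 60\right) + 94 = 67 \left(-54\right) + 94 = -3618 + 94 = -3524$)
$\frac{1}{U{\left(159,-156 \right)} + u} = \frac{1}{\sqrt{\left(-156\right)^{2} + 159^{2}} - 3524} = \frac{1}{\sqrt{24336 + 25281} - 3524} = \frac{1}{\sqrt{49617} - 3524} = \frac{1}{3 \sqrt{5513} - 3524} = \frac{1}{-3524 + 3 \sqrt{5513}}$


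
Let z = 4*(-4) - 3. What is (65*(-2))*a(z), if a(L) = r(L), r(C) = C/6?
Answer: 1235/3 ≈ 411.67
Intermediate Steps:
z = -19 (z = -16 - 3 = -19)
r(C) = C/6 (r(C) = C*(⅙) = C/6)
a(L) = L/6
(65*(-2))*a(z) = (65*(-2))*((⅙)*(-19)) = -130*(-19/6) = 1235/3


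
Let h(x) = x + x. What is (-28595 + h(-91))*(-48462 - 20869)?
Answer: 1995138187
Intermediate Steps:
h(x) = 2*x
(-28595 + h(-91))*(-48462 - 20869) = (-28595 + 2*(-91))*(-48462 - 20869) = (-28595 - 182)*(-69331) = -28777*(-69331) = 1995138187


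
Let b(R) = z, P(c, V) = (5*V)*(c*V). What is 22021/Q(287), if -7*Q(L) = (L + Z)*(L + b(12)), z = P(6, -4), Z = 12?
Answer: -154147/229333 ≈ -0.67215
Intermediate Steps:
P(c, V) = 5*c*V**2 (P(c, V) = (5*V)*(V*c) = 5*c*V**2)
z = 480 (z = 5*6*(-4)**2 = 5*6*16 = 480)
b(R) = 480
Q(L) = -(12 + L)*(480 + L)/7 (Q(L) = -(L + 12)*(L + 480)/7 = -(12 + L)*(480 + L)/7)
22021/Q(287) = 22021/(-5760/7 - 492/7*287 - 1/7*287**2) = 22021/(-5760/7 - 20172 - 1/7*82369) = 22021/(-5760/7 - 20172 - 11767) = 22021/(-229333/7) = 22021*(-7/229333) = -154147/229333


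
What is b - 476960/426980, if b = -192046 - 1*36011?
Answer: -4868812741/21349 ≈ -2.2806e+5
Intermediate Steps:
b = -228057 (b = -192046 - 36011 = -228057)
b - 476960/426980 = -228057 - 476960/426980 = -228057 - 1*23848/21349 = -228057 - 23848/21349 = -4868812741/21349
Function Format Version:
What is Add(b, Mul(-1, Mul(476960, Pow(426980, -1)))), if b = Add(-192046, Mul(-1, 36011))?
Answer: Rational(-4868812741, 21349) ≈ -2.2806e+5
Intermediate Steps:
b = -228057 (b = Add(-192046, -36011) = -228057)
Add(b, Mul(-1, Mul(476960, Pow(426980, -1)))) = Add(-228057, Mul(-1, Mul(476960, Pow(426980, -1)))) = Add(-228057, Mul(-1, Mul(476960, Rational(1, 426980)))) = Add(-228057, Mul(-1, Rational(23848, 21349))) = Add(-228057, Rational(-23848, 21349)) = Rational(-4868812741, 21349)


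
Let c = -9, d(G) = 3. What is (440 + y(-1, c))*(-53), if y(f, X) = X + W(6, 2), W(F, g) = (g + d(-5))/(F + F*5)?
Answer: -822613/36 ≈ -22850.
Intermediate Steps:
W(F, g) = (3 + g)/(6*F) (W(F, g) = (g + 3)/(F + F*5) = (3 + g)/(F + 5*F) = (3 + g)/((6*F)) = (3 + g)*(1/(6*F)) = (3 + g)/(6*F))
y(f, X) = 5/36 + X (y(f, X) = X + (⅙)*(3 + 2)/6 = X + (⅙)*(⅙)*5 = X + 5/36 = 5/36 + X)
(440 + y(-1, c))*(-53) = (440 + (5/36 - 9))*(-53) = (440 - 319/36)*(-53) = (15521/36)*(-53) = -822613/36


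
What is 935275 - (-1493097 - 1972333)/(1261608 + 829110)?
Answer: 977699871440/1045359 ≈ 9.3528e+5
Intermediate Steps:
935275 - (-1493097 - 1972333)/(1261608 + 829110) = 935275 - (-3465430)/2090718 = 935275 - 1*(-1732715/1045359) = 935275 + 1732715/1045359 = 977699871440/1045359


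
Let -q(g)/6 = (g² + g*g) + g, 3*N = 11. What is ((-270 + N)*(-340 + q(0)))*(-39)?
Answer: -3531580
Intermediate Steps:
N = 11/3 (N = (⅓)*11 = 11/3 ≈ 3.6667)
q(g) = -12*g² - 6*g (q(g) = -6*((g² + g*g) + g) = -6*((g² + g²) + g) = -6*(2*g² + g) = -6*(g + 2*g²) = -12*g² - 6*g)
((-270 + N)*(-340 + q(0)))*(-39) = ((-270 + 11/3)*(-340 - 6*0*(1 + 2*0)))*(-39) = -799*(-340 - 6*0*(1 + 0))/3*(-39) = -799*(-340 - 6*0*1)/3*(-39) = -799*(-340 + 0)/3*(-39) = -799/3*(-340)*(-39) = (271660/3)*(-39) = -3531580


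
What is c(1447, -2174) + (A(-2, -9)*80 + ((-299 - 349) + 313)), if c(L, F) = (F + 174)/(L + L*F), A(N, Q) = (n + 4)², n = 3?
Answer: 11272428635/3144331 ≈ 3585.0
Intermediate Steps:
A(N, Q) = 49 (A(N, Q) = (3 + 4)² = 7² = 49)
c(L, F) = (174 + F)/(L + F*L)
c(1447, -2174) + (A(-2, -9)*80 + ((-299 - 349) + 313)) = (174 - 2174)/(1447*(1 - 2174)) + (49*80 + ((-299 - 349) + 313)) = (1/1447)*(-2000)/(-2173) + (3920 + (-648 + 313)) = (1/1447)*(-1/2173)*(-2000) + (3920 - 335) = 2000/3144331 + 3585 = 11272428635/3144331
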